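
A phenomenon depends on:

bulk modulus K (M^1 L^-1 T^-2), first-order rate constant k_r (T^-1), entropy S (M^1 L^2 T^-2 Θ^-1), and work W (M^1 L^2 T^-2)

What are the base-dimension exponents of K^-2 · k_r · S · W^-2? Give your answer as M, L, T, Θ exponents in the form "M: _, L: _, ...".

Collect each base-dimension exponent across the product:
  M: −2·(1) + (0) + (1) − 2·(1) = -3
  L: −2·(-1) + (0) + (2) − 2·(2) = 0
  T: −2·(-2) + (-1) + (-2) − 2·(-2) = 5
  Θ: −2·(0) + (0) + (-1) − 2·(0) = -1
So the dimensions are [M⁻³ T⁵ Θ⁻¹].

M: -3, L: 0, T: 5, Θ: -1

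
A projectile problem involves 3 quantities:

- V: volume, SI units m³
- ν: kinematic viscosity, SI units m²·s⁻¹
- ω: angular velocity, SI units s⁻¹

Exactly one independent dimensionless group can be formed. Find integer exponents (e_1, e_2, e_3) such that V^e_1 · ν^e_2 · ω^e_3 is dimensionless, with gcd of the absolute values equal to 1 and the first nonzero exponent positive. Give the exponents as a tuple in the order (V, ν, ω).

(2, -3, 3)

L: e_1·(3) + e_2·(2) + e_3·(0) = 0
T: e_1·(0) + e_2·(-1) + e_3·(-1) = 0
Solving this homogeneous linear system for the smallest-integer solution (first nonzero entry positive) gives (2, -3, 3).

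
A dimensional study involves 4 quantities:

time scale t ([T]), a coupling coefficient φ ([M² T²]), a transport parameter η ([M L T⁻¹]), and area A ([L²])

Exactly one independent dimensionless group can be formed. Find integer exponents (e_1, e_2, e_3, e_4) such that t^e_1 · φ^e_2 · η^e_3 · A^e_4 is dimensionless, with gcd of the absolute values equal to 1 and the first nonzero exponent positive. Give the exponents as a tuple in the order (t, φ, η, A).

M: e_1·(0) + e_2·(2) + e_3·(1) + e_4·(0) = 0
L: e_1·(0) + e_2·(0) + e_3·(1) + e_4·(2) = 0
T: e_1·(1) + e_2·(2) + e_3·(-1) + e_4·(0) = 0
Solving this homogeneous linear system for the smallest-integer solution (first nonzero entry positive) gives (4, -1, 2, -1).

(4, -1, 2, -1)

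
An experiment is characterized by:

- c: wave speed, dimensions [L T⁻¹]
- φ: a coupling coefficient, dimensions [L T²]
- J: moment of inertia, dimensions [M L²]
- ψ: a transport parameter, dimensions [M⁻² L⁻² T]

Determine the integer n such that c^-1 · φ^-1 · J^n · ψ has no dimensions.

Balance the M exponent: (1)·n from J, plus −(0) − (0) + (-2) = -2 from the rest, must sum to zero.
n − 2 = 0, so n = 2.

2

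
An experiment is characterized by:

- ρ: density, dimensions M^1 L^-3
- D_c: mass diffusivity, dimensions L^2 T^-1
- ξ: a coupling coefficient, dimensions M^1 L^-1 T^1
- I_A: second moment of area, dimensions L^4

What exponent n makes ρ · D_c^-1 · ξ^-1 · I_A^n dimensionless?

Balance the L exponent: (4)·n from I_A, plus (-3) − (2) − (-1) = -4 from the rest, must sum to zero.
4n − 4 = 0, so n = 1.

1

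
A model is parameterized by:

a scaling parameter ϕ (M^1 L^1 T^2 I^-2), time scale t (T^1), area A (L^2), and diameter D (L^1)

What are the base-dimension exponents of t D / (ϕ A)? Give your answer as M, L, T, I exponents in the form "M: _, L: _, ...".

M: -1, L: -2, T: -1, I: 2

Collect each base-dimension exponent across the product:
  M: −(1) + (0) − (0) + (0) = -1
  L: −(1) + (0) − (2) + (1) = -2
  T: −(2) + (1) − (0) + (0) = -1
  I: −(-2) + (0) − (0) + (0) = 2
So the dimensions are [M⁻¹ L⁻² T⁻¹ I²].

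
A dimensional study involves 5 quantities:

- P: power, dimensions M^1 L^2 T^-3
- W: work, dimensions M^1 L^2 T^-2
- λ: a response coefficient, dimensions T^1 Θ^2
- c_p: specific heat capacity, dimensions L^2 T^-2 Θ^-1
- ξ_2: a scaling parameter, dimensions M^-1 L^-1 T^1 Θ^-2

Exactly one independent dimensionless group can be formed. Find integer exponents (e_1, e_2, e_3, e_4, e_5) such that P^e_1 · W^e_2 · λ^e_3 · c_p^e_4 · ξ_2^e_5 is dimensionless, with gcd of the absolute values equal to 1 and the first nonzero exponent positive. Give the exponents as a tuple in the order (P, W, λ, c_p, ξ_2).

M: e_1·(1) + e_2·(1) + e_3·(0) + e_4·(0) + e_5·(-1) = 0
L: e_1·(2) + e_2·(2) + e_3·(0) + e_4·(2) + e_5·(-1) = 0
T: e_1·(-3) + e_2·(-2) + e_3·(1) + e_4·(-2) + e_5·(1) = 0
Θ: e_1·(0) + e_2·(0) + e_3·(2) + e_4·(-1) + e_5·(-2) = 0
Solving this homogeneous linear system for the smallest-integer solution (first nonzero entry positive) gives (3, 1, 3, -2, 4).

(3, 1, 3, -2, 4)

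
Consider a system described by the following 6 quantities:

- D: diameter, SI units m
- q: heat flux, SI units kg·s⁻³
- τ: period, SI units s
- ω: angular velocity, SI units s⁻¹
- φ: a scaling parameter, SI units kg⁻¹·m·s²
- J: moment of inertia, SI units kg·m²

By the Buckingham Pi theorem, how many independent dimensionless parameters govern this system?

3

There are 6 variables and 3 base dimensions (M, L, T).
The dimension matrix has rank 3.
Independent dimensionless groups: 6 − 3 = 3.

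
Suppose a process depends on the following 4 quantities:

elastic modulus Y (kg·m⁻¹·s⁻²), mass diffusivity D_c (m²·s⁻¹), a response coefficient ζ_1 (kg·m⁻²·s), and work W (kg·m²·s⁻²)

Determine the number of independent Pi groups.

There are 4 variables and 3 base dimensions (M, L, T).
The dimension matrix has rank 3.
Independent dimensionless groups: 4 − 3 = 1.

1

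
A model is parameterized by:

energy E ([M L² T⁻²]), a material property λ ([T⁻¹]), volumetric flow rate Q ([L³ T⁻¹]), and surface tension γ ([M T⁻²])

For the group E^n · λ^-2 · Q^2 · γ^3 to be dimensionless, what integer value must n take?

-3

Balance the M exponent: (1)·n from E, plus −2·(0) + 2·(0) + 3·(1) = 3 from the rest, must sum to zero.
n + 3 = 0, so n = -3.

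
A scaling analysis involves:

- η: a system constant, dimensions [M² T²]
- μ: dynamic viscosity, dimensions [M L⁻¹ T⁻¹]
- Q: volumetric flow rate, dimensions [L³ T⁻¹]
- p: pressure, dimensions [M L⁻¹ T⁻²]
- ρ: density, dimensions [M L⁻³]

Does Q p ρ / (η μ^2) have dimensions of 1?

no

Sum the exponent of each base dimension across the product:
  M: −[η]_M − 2·[μ]_M + [Q]_M + [p]_M + [ρ]_M = −(2) − 2·(1) + (0) + (1) + (1) = -2
  L: −[η]_L − 2·[μ]_L + [Q]_L + [p]_L + [ρ]_L = −(0) − 2·(-1) + (3) + (-1) + (-3) = 1
  T: −[η]_T − 2·[μ]_T + [Q]_T + [p]_T + [ρ]_T = −(2) − 2·(-1) + (-1) + (-2) + (0) = -3
Net dimensions [M⁻² L T⁻³] ≠ [1] — not dimensionless.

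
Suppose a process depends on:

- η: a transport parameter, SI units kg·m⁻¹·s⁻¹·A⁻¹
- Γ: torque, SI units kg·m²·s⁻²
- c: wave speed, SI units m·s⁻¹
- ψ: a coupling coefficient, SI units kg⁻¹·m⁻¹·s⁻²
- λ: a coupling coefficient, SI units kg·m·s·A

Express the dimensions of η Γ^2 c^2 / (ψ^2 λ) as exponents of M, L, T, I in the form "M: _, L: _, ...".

Collect each base-dimension exponent across the product:
  M: (1) + 2·(1) + 2·(0) − 2·(-1) − (1) = 4
  L: (-1) + 2·(2) + 2·(1) − 2·(-1) − (1) = 6
  T: (-1) + 2·(-2) + 2·(-1) − 2·(-2) − (1) = -4
  I: (-1) + 2·(0) + 2·(0) − 2·(0) − (1) = -2
So the dimensions are [M⁴ L⁶ T⁻⁴ I⁻²].

M: 4, L: 6, T: -4, I: -2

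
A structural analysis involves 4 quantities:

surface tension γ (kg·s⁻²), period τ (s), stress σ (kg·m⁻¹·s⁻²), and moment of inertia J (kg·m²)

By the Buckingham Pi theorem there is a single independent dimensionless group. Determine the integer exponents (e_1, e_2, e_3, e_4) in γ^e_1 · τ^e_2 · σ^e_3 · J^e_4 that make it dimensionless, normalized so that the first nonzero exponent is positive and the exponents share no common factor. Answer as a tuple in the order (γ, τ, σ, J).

(3, 2, -2, -1)

M: e_1·(1) + e_2·(0) + e_3·(1) + e_4·(1) = 0
L: e_1·(0) + e_2·(0) + e_3·(-1) + e_4·(2) = 0
T: e_1·(-2) + e_2·(1) + e_3·(-2) + e_4·(0) = 0
Solving this homogeneous linear system for the smallest-integer solution (first nonzero entry positive) gives (3, 2, -2, -1).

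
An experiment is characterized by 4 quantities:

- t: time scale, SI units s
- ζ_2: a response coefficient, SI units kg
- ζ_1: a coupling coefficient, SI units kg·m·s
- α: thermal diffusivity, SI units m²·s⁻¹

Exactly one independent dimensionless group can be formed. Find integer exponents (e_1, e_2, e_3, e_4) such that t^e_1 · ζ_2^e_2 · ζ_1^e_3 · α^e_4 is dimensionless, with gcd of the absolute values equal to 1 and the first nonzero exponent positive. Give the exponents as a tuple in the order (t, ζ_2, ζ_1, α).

M: e_1·(0) + e_2·(1) + e_3·(1) + e_4·(0) = 0
L: e_1·(0) + e_2·(0) + e_3·(1) + e_4·(2) = 0
T: e_1·(1) + e_2·(0) + e_3·(1) + e_4·(-1) = 0
Solving this homogeneous linear system for the smallest-integer solution (first nonzero entry positive) gives (3, 2, -2, 1).

(3, 2, -2, 1)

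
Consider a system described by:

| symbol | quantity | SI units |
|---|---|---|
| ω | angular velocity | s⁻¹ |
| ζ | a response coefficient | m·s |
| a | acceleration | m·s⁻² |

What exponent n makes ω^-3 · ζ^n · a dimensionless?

Balance the L exponent: (1)·n from ζ, plus −3·(0) + (1) = 1 from the rest, must sum to zero.
n + 1 = 0, so n = -1.

-1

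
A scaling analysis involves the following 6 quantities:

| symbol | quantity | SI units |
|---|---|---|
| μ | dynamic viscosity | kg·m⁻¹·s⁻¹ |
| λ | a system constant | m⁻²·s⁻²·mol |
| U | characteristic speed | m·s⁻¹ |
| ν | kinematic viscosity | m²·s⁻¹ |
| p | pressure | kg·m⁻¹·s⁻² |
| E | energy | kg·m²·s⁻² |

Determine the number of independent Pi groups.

There are 6 variables and 4 base dimensions (M, L, T, N).
The dimension matrix has rank 4.
Independent dimensionless groups: 6 − 4 = 2.

2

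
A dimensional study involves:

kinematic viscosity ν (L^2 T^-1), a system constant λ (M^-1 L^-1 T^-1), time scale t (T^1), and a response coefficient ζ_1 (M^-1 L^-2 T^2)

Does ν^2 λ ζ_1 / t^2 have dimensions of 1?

no

Sum the exponent of each base dimension across the product:
  M: 2·[ν]_M + [λ]_M − 2·[t]_M + [ζ_1]_M = 2·(0) + (-1) − 2·(0) + (-1) = -2
  L: 2·[ν]_L + [λ]_L − 2·[t]_L + [ζ_1]_L = 2·(2) + (-1) − 2·(0) + (-2) = 1
  T: 2·[ν]_T + [λ]_T − 2·[t]_T + [ζ_1]_T = 2·(-1) + (-1) − 2·(1) + (2) = -3
Net dimensions [M⁻² L T⁻³] ≠ [1] — not dimensionless.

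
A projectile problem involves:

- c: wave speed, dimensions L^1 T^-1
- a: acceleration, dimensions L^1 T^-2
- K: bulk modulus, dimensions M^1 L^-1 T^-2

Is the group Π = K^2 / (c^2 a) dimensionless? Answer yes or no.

Sum the exponent of each base dimension across the product:
  M: −2·[c]_M − [a]_M + 2·[K]_M = −2·(0) − (0) + 2·(1) = 2
  L: −2·[c]_L − [a]_L + 2·[K]_L = −2·(1) − (1) + 2·(-1) = -5
  T: −2·[c]_T − [a]_T + 2·[K]_T = −2·(-1) − (-2) + 2·(-2) = 0
Net dimensions [M² L⁻⁵] ≠ [1] — not dimensionless.

no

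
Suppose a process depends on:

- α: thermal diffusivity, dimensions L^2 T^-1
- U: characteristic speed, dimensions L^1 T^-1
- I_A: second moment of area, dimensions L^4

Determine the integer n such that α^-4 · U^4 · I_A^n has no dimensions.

Balance the L exponent: (4)·n from I_A, plus −4·(2) + 4·(1) = -4 from the rest, must sum to zero.
4n − 4 = 0, so n = 1.

1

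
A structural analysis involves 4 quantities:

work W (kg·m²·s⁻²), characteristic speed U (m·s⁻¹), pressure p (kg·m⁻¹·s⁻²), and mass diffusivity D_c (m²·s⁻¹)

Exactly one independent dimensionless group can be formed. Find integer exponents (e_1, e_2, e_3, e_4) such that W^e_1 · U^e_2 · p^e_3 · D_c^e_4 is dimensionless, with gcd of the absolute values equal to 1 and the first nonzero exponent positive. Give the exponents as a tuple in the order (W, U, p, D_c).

M: e_1·(1) + e_2·(0) + e_3·(1) + e_4·(0) = 0
L: e_1·(2) + e_2·(1) + e_3·(-1) + e_4·(2) = 0
T: e_1·(-2) + e_2·(-1) + e_3·(-2) + e_4·(-1) = 0
Solving this homogeneous linear system for the smallest-integer solution (first nonzero entry positive) gives (1, 3, -1, -3).

(1, 3, -1, -3)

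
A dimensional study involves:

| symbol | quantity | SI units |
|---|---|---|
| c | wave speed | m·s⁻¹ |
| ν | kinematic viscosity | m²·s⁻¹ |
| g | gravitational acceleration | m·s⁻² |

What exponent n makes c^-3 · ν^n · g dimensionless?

1

Balance the L exponent: (2)·n from ν, plus −3·(1) + (1) = -2 from the rest, must sum to zero.
2n − 2 = 0, so n = 1.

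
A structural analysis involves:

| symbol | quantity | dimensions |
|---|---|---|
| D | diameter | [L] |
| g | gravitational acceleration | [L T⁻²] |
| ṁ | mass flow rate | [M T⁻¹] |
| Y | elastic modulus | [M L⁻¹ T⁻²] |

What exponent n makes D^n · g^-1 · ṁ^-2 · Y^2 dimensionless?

3

Balance the L exponent: (1)·n from D, plus −(1) − 2·(0) + 2·(-1) = -3 from the rest, must sum to zero.
n − 3 = 0, so n = 3.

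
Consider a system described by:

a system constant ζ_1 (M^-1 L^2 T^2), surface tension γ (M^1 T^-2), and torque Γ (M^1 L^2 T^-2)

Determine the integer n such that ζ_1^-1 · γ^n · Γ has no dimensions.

Balance the M exponent: (1)·n from γ, plus −(-1) + (1) = 2 from the rest, must sum to zero.
n + 2 = 0, so n = -2.

-2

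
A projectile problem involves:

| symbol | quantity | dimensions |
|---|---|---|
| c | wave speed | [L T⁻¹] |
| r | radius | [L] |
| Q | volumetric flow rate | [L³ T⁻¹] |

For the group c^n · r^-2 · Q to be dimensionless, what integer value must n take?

Balance the L exponent: (1)·n from c, plus −2·(1) + (3) = 1 from the rest, must sum to zero.
n + 1 = 0, so n = -1.

-1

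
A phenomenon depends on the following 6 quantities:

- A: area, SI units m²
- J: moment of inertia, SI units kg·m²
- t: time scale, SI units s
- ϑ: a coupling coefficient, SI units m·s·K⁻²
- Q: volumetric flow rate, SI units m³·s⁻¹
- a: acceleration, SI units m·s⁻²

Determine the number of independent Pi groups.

2

There are 6 variables and 4 base dimensions (M, L, T, Θ).
The dimension matrix has rank 4.
Independent dimensionless groups: 6 − 4 = 2.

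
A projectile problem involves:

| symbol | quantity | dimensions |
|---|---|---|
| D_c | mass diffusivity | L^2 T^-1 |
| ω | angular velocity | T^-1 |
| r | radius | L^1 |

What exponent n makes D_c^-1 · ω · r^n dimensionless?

2

Balance the L exponent: (1)·n from r, plus −(2) + (0) = -2 from the rest, must sum to zero.
n − 2 = 0, so n = 2.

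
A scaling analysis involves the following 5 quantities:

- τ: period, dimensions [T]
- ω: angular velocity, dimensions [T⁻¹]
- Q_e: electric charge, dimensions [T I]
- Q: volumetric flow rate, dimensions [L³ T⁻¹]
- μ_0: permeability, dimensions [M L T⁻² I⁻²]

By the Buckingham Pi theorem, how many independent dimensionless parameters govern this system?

There are 5 variables and 4 base dimensions (M, L, T, I).
The dimension matrix has rank 4.
Independent dimensionless groups: 5 − 4 = 1.

1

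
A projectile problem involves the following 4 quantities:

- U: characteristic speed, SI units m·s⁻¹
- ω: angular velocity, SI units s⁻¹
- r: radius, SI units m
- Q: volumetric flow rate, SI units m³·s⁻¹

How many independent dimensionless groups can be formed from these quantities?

2

There are 4 variables and 2 base dimensions (L, T).
The dimension matrix has rank 2.
Independent dimensionless groups: 4 − 2 = 2.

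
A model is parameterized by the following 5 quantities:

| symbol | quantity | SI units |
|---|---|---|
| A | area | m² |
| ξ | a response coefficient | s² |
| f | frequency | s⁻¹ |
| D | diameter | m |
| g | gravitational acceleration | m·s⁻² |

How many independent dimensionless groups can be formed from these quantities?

3

There are 5 variables and 2 base dimensions (L, T).
The dimension matrix has rank 2.
Independent dimensionless groups: 5 − 2 = 3.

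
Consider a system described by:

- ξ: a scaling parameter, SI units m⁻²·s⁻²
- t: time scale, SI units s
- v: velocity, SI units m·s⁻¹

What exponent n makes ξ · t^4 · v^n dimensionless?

Balance the L exponent: (1)·n from v, plus (-2) + 4·(0) = -2 from the rest, must sum to zero.
n − 2 = 0, so n = 2.

2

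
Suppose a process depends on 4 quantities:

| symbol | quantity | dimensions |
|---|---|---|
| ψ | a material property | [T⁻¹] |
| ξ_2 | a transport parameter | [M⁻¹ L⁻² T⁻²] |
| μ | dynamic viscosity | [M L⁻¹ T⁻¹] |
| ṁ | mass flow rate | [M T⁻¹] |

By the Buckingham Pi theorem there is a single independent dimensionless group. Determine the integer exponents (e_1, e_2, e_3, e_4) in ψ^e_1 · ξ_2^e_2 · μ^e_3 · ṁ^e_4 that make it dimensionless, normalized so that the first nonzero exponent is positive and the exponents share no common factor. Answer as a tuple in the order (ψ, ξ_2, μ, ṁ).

M: e_1·(0) + e_2·(-1) + e_3·(1) + e_4·(1) = 0
L: e_1·(0) + e_2·(-2) + e_3·(-1) + e_4·(0) = 0
T: e_1·(-1) + e_2·(-2) + e_3·(-1) + e_4·(-1) = 0
Solving this homogeneous linear system for the smallest-integer solution (first nonzero entry positive) gives (3, -1, 2, -3).

(3, -1, 2, -3)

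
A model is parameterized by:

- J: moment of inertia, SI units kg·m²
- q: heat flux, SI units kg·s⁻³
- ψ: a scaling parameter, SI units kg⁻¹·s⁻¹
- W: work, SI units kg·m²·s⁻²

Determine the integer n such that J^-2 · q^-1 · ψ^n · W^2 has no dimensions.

-1

Balance the M exponent: (-1)·n from ψ, plus −2·(1) − (1) + 2·(1) = -1 from the rest, must sum to zero.
−n − 1 = 0, so n = -1.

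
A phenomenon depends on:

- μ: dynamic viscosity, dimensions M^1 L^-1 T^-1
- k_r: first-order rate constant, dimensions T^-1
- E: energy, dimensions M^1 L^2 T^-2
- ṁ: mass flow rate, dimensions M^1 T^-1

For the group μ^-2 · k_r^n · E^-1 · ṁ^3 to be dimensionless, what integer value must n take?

Balance the T exponent: (-1)·n from k_r, plus −2·(-1) − (-2) + 3·(-1) = 1 from the rest, must sum to zero.
−n + 1 = 0, so n = 1.

1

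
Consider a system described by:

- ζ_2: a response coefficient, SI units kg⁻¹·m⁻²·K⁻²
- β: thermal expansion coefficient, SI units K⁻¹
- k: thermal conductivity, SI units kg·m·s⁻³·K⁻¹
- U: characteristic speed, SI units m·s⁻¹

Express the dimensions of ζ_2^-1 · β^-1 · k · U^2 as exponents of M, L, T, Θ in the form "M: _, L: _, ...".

Collect each base-dimension exponent across the product:
  M: −(-1) − (0) + (1) + 2·(0) = 2
  L: −(-2) − (0) + (1) + 2·(1) = 5
  T: −(0) − (0) + (-3) + 2·(-1) = -5
  Θ: −(-2) − (-1) + (-1) + 2·(0) = 2
So the dimensions are [M² L⁵ T⁻⁵ Θ²].

M: 2, L: 5, T: -5, Θ: 2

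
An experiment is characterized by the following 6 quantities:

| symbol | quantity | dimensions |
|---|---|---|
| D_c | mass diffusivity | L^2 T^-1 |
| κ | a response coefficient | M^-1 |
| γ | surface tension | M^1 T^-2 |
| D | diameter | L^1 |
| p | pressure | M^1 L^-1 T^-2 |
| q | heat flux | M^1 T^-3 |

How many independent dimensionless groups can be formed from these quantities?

There are 6 variables and 3 base dimensions (M, L, T).
The dimension matrix has rank 3.
Independent dimensionless groups: 6 − 3 = 3.

3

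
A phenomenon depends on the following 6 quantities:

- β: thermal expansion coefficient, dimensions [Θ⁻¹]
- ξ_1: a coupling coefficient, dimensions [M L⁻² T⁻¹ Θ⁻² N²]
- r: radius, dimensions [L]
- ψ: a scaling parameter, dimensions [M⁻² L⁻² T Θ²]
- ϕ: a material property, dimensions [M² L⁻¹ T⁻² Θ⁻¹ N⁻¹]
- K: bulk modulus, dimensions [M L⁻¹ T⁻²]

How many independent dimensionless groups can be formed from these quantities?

1

There are 6 variables and 5 base dimensions (M, L, T, Θ, N).
The dimension matrix has rank 5.
Independent dimensionless groups: 6 − 5 = 1.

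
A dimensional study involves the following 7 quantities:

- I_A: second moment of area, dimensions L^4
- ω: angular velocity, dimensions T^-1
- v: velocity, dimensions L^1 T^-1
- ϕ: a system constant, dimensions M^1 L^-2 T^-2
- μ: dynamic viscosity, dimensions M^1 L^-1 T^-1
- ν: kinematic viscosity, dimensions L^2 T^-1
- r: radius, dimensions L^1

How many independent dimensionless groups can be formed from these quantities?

There are 7 variables and 3 base dimensions (M, L, T).
The dimension matrix has rank 3.
Independent dimensionless groups: 7 − 3 = 4.

4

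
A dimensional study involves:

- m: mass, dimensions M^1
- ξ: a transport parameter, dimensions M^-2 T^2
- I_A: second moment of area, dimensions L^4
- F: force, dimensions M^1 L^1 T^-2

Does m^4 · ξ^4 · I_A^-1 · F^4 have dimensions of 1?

yes

Sum the exponent of each base dimension across the product:
  M: 4·[m]_M + 4·[ξ]_M − [I_A]_M + 4·[F]_M = 4·(1) + 4·(-2) − (0) + 4·(1) = 0
  L: 4·[m]_L + 4·[ξ]_L − [I_A]_L + 4·[F]_L = 4·(0) + 4·(0) − (4) + 4·(1) = 0
  T: 4·[m]_T + 4·[ξ]_T − [I_A]_T + 4·[F]_T = 4·(0) + 4·(2) − (0) + 4·(-2) = 0
All base exponents vanish — dimensionless.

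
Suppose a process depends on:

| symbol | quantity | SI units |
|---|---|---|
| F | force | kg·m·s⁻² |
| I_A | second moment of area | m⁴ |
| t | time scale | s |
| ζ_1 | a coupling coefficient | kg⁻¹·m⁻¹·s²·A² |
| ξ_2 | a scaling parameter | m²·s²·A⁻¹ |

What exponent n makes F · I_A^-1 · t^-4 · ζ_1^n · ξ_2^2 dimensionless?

Balance the M exponent: (-1)·n from ζ_1, plus (1) − (0) − 4·(0) + 2·(0) = 1 from the rest, must sum to zero.
−n + 1 = 0, so n = 1.

1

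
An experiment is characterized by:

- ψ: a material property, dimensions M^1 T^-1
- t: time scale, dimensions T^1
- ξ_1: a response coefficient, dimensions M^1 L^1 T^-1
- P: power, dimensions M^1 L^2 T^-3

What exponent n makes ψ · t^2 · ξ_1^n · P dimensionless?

-2

Balance the M exponent: (1)·n from ξ_1, plus (1) + 2·(0) + (1) = 2 from the rest, must sum to zero.
n + 2 = 0, so n = -2.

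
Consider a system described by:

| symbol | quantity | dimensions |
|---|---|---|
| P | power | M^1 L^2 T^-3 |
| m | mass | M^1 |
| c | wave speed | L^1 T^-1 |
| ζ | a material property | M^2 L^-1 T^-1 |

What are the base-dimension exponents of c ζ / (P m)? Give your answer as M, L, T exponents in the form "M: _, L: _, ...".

Collect each base-dimension exponent across the product:
  M: −(1) − (1) + (0) + (2) = 0
  L: −(2) − (0) + (1) + (-1) = -2
  T: −(-3) − (0) + (-1) + (-1) = 1
So the dimensions are [L⁻² T].

M: 0, L: -2, T: 1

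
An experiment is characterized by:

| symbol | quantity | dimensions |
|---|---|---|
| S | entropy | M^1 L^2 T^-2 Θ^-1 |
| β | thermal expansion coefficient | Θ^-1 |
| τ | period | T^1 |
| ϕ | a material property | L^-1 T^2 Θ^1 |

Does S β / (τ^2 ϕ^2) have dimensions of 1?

no

Sum the exponent of each base dimension across the product:
  M: [S]_M + [β]_M − 2·[τ]_M − 2·[ϕ]_M = (1) + (0) − 2·(0) − 2·(0) = 1
  L: [S]_L + [β]_L − 2·[τ]_L − 2·[ϕ]_L = (2) + (0) − 2·(0) − 2·(-1) = 4
  T: [S]_T + [β]_T − 2·[τ]_T − 2·[ϕ]_T = (-2) + (0) − 2·(1) − 2·(2) = -8
  Θ: [S]_Θ + [β]_Θ − 2·[τ]_Θ − 2·[ϕ]_Θ = (-1) + (-1) − 2·(0) − 2·(1) = -4
Net dimensions [M L⁴ T⁻⁸ Θ⁻⁴] ≠ [1] — not dimensionless.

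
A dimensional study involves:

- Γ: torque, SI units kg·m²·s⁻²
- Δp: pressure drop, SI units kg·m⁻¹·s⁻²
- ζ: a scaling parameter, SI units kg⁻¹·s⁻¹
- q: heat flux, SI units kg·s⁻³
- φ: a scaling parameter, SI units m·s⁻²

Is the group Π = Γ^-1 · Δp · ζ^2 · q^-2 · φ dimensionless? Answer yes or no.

no

Sum the exponent of each base dimension across the product:
  M: −[Γ]_M + [Δp]_M + 2·[ζ]_M − 2·[q]_M + [φ]_M = −(1) + (1) + 2·(-1) − 2·(1) + (0) = -4
  L: −[Γ]_L + [Δp]_L + 2·[ζ]_L − 2·[q]_L + [φ]_L = −(2) + (-1) + 2·(0) − 2·(0) + (1) = -2
  T: −[Γ]_T + [Δp]_T + 2·[ζ]_T − 2·[q]_T + [φ]_T = −(-2) + (-2) + 2·(-1) − 2·(-3) + (-2) = 2
Net dimensions [M⁻⁴ L⁻² T²] ≠ [1] — not dimensionless.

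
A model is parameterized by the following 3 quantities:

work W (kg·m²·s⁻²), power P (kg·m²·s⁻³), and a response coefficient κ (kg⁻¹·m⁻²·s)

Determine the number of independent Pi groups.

There are 3 variables and 3 base dimensions (M, L, T).
The dimension matrix has rank 2 (less than 3: the dimension vectors are linearly dependent).
Independent dimensionless groups: 3 − 2 = 1.

1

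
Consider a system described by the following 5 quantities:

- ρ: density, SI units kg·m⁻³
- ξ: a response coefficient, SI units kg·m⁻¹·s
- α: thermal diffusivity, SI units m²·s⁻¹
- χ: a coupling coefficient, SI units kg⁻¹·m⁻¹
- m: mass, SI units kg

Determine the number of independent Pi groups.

There are 5 variables and 3 base dimensions (M, L, T).
The dimension matrix has rank 3.
Independent dimensionless groups: 5 − 3 = 2.

2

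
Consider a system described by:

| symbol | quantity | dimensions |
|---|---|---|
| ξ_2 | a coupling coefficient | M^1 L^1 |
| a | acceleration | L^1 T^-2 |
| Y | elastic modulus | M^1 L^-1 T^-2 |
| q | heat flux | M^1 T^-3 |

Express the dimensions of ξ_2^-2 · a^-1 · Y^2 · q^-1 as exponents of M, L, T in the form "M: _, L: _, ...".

Collect each base-dimension exponent across the product:
  M: −2·(1) − (0) + 2·(1) − (1) = -1
  L: −2·(1) − (1) + 2·(-1) − (0) = -5
  T: −2·(0) − (-2) + 2·(-2) − (-3) = 1
So the dimensions are [M⁻¹ L⁻⁵ T].

M: -1, L: -5, T: 1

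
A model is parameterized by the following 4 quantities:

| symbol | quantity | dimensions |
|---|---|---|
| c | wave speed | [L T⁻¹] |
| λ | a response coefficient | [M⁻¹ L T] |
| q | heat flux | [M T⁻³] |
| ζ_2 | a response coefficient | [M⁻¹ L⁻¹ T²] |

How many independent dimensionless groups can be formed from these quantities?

There are 4 variables and 3 base dimensions (M, L, T).
The dimension matrix has rank 3.
Independent dimensionless groups: 4 − 3 = 1.

1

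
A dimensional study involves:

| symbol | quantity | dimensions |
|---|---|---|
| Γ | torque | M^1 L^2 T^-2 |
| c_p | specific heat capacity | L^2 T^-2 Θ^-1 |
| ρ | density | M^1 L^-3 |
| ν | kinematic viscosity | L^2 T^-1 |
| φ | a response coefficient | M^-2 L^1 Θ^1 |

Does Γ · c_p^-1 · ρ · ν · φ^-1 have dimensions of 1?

Sum the exponent of each base dimension across the product:
  M: [Γ]_M − [c_p]_M + [ρ]_M + [ν]_M − [φ]_M = (1) − (0) + (1) + (0) − (-2) = 4
  L: [Γ]_L − [c_p]_L + [ρ]_L + [ν]_L − [φ]_L = (2) − (2) + (-3) + (2) − (1) = -2
  T: [Γ]_T − [c_p]_T + [ρ]_T + [ν]_T − [φ]_T = (-2) − (-2) + (0) + (-1) − (0) = -1
  Θ: [Γ]_Θ − [c_p]_Θ + [ρ]_Θ + [ν]_Θ − [φ]_Θ = (0) − (-1) + (0) + (0) − (1) = 0
Net dimensions [M⁴ L⁻² T⁻¹] ≠ [1] — not dimensionless.

no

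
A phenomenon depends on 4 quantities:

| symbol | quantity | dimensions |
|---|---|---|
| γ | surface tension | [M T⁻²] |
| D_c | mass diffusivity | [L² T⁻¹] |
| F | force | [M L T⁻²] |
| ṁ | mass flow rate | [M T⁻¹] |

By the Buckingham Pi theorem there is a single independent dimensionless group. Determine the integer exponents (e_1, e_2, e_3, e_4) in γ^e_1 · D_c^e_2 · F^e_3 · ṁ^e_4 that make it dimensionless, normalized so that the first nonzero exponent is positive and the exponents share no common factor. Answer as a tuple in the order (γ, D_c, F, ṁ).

(1, 1, -2, 1)

M: e_1·(1) + e_2·(0) + e_3·(1) + e_4·(1) = 0
L: e_1·(0) + e_2·(2) + e_3·(1) + e_4·(0) = 0
T: e_1·(-2) + e_2·(-1) + e_3·(-2) + e_4·(-1) = 0
Solving this homogeneous linear system for the smallest-integer solution (first nonzero entry positive) gives (1, 1, -2, 1).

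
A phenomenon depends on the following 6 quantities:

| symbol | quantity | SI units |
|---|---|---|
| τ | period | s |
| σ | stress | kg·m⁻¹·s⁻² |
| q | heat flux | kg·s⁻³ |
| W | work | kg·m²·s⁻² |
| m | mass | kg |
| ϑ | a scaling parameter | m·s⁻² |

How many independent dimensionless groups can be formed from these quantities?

There are 6 variables and 3 base dimensions (M, L, T).
The dimension matrix has rank 3.
Independent dimensionless groups: 6 − 3 = 3.

3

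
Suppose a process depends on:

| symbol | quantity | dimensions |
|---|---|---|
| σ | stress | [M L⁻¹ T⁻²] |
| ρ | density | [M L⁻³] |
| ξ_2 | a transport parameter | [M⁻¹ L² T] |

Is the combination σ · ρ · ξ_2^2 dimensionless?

yes

Sum the exponent of each base dimension across the product:
  M: [σ]_M + [ρ]_M + 2·[ξ_2]_M = (1) + (1) + 2·(-1) = 0
  L: [σ]_L + [ρ]_L + 2·[ξ_2]_L = (-1) + (-3) + 2·(2) = 0
  T: [σ]_T + [ρ]_T + 2·[ξ_2]_T = (-2) + (0) + 2·(1) = 0
All base exponents vanish — dimensionless.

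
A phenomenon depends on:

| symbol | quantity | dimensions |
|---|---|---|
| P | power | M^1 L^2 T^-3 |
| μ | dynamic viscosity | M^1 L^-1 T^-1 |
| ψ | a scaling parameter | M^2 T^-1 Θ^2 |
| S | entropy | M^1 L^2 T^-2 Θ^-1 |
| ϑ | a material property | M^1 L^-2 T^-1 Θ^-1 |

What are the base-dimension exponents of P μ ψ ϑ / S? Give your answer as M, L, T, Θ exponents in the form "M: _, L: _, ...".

M: 4, L: -3, T: -4, Θ: 2

Collect each base-dimension exponent across the product:
  M: (1) + (1) + (2) − (1) + (1) = 4
  L: (2) + (-1) + (0) − (2) + (-2) = -3
  T: (-3) + (-1) + (-1) − (-2) + (-1) = -4
  Θ: (0) + (0) + (2) − (-1) + (-1) = 2
So the dimensions are [M⁴ L⁻³ T⁻⁴ Θ²].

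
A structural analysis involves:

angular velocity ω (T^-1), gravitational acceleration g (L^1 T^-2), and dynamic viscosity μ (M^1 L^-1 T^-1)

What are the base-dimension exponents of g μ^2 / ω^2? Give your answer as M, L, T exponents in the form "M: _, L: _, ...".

Collect each base-dimension exponent across the product:
  M: −2·(0) + (0) + 2·(1) = 2
  L: −2·(0) + (1) + 2·(-1) = -1
  T: −2·(-1) + (-2) + 2·(-1) = -2
So the dimensions are [M² L⁻¹ T⁻²].

M: 2, L: -1, T: -2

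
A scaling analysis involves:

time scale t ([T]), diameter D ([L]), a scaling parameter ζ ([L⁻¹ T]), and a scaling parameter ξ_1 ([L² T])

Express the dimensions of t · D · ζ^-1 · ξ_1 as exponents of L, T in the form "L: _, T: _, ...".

L: 4, T: 1

Collect each base-dimension exponent across the product:
  L: (0) + (1) − (-1) + (2) = 4
  T: (1) + (0) − (1) + (1) = 1
So the dimensions are [L⁴ T].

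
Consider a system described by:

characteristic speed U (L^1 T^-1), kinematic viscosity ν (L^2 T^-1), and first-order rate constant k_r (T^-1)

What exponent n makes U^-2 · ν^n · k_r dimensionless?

Balance the L exponent: (2)·n from ν, plus −2·(1) + (0) = -2 from the rest, must sum to zero.
2n − 2 = 0, so n = 1.

1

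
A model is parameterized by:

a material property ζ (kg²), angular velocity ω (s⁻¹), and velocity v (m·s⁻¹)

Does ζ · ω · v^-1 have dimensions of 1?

no

Sum the exponent of each base dimension across the product:
  M: [ζ]_M + [ω]_M − [v]_M = (2) + (0) − (0) = 2
  L: [ζ]_L + [ω]_L − [v]_L = (0) + (0) − (1) = -1
  T: [ζ]_T + [ω]_T − [v]_T = (0) + (-1) − (-1) = 0
Net dimensions [M² L⁻¹] ≠ [1] — not dimensionless.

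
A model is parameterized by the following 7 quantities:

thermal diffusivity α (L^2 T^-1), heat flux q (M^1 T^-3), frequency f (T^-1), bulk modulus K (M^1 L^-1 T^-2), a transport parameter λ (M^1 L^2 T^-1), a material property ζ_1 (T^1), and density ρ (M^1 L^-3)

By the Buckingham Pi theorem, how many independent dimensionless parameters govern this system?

There are 7 variables and 3 base dimensions (M, L, T).
The dimension matrix has rank 3.
Independent dimensionless groups: 7 − 3 = 4.

4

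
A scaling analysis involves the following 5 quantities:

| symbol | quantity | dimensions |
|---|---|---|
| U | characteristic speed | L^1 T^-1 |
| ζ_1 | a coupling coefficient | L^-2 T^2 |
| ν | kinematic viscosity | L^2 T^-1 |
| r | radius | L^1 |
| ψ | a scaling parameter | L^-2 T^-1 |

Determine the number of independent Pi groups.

There are 5 variables and 2 base dimensions (L, T).
The dimension matrix has rank 2.
Independent dimensionless groups: 5 − 2 = 3.

3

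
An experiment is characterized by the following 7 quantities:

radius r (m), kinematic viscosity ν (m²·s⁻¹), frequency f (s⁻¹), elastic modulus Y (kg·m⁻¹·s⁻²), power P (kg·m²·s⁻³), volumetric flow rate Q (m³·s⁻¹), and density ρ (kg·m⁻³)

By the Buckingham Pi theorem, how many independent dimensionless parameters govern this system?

4

There are 7 variables and 3 base dimensions (M, L, T).
The dimension matrix has rank 3.
Independent dimensionless groups: 7 − 3 = 4.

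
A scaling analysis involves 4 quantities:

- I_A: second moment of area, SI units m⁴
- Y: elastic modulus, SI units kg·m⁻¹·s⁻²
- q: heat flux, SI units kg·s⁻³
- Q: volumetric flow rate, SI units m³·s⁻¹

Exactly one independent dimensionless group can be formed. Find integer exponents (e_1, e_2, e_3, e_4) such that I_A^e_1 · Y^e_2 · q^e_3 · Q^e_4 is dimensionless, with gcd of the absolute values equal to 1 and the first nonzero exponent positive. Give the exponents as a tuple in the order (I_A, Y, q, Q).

M: e_1·(0) + e_2·(1) + e_3·(1) + e_4·(0) = 0
L: e_1·(4) + e_2·(-1) + e_3·(0) + e_4·(3) = 0
T: e_1·(0) + e_2·(-2) + e_3·(-3) + e_4·(-1) = 0
Solving this homogeneous linear system for the smallest-integer solution (first nonzero entry positive) gives (1, -2, 2, -2).

(1, -2, 2, -2)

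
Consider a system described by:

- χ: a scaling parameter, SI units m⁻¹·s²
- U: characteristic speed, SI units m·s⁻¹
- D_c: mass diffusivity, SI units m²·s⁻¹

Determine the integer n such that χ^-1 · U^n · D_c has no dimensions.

-3

Balance the L exponent: (1)·n from U, plus −(-1) + (2) = 3 from the rest, must sum to zero.
n + 3 = 0, so n = -3.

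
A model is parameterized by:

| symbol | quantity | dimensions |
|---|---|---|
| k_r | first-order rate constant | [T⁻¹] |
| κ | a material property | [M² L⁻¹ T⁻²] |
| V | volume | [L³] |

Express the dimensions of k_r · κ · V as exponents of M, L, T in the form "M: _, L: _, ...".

Collect each base-dimension exponent across the product:
  M: (0) + (2) + (0) = 2
  L: (0) + (-1) + (3) = 2
  T: (-1) + (-2) + (0) = -3
So the dimensions are [M² L² T⁻³].

M: 2, L: 2, T: -3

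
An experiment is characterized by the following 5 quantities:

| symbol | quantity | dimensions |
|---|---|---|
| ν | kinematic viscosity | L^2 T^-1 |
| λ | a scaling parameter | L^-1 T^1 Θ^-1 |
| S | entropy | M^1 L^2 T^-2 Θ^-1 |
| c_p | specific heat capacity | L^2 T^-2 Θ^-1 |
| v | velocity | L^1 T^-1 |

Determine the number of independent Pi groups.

1

There are 5 variables and 4 base dimensions (M, L, T, Θ).
The dimension matrix has rank 4.
Independent dimensionless groups: 5 − 4 = 1.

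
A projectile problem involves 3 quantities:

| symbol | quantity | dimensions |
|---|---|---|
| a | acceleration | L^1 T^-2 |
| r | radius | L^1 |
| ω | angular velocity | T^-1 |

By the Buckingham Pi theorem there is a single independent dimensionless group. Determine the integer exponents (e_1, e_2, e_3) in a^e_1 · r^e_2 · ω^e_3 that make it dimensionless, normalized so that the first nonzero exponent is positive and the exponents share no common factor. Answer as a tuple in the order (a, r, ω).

L: e_1·(1) + e_2·(1) + e_3·(0) = 0
T: e_1·(-2) + e_2·(0) + e_3·(-1) = 0
Solving this homogeneous linear system for the smallest-integer solution (first nonzero entry positive) gives (1, -1, -2).

(1, -1, -2)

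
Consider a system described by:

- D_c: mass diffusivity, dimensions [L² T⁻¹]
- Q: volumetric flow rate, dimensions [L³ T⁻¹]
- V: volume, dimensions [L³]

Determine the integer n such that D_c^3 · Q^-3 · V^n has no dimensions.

Balance the L exponent: (3)·n from V, plus 3·(2) − 3·(3) = -3 from the rest, must sum to zero.
3n − 3 = 0, so n = 1.

1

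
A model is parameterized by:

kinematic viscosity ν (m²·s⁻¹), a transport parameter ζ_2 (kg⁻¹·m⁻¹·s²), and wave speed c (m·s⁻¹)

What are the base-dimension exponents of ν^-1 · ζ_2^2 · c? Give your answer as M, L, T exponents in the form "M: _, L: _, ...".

Collect each base-dimension exponent across the product:
  M: −(0) + 2·(-1) + (0) = -2
  L: −(2) + 2·(-1) + (1) = -3
  T: −(-1) + 2·(2) + (-1) = 4
So the dimensions are [M⁻² L⁻³ T⁴].

M: -2, L: -3, T: 4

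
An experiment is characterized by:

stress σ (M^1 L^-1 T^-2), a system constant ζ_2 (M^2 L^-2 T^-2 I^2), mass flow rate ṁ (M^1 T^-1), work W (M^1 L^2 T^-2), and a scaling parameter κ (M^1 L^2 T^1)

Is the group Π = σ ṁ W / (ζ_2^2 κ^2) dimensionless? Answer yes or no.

no

Sum the exponent of each base dimension across the product:
  M: [σ]_M − 2·[ζ_2]_M + [ṁ]_M + [W]_M − 2·[κ]_M = (1) − 2·(2) + (1) + (1) − 2·(1) = -3
  L: [σ]_L − 2·[ζ_2]_L + [ṁ]_L + [W]_L − 2·[κ]_L = (-1) − 2·(-2) + (0) + (2) − 2·(2) = 1
  T: [σ]_T − 2·[ζ_2]_T + [ṁ]_T + [W]_T − 2·[κ]_T = (-2) − 2·(-2) + (-1) + (-2) − 2·(1) = -3
  I: [σ]_I − 2·[ζ_2]_I + [ṁ]_I + [W]_I − 2·[κ]_I = (0) − 2·(2) + (0) + (0) − 2·(0) = -4
Net dimensions [M⁻³ L T⁻³ I⁻⁴] ≠ [1] — not dimensionless.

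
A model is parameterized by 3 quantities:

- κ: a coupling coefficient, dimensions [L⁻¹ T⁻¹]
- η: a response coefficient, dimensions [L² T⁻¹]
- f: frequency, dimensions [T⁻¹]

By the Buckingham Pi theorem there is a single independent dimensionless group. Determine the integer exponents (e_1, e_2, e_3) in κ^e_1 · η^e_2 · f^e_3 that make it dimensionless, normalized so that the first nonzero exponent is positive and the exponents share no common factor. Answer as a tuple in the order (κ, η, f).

(2, 1, -3)

L: e_1·(-1) + e_2·(2) + e_3·(0) = 0
T: e_1·(-1) + e_2·(-1) + e_3·(-1) = 0
Solving this homogeneous linear system for the smallest-integer solution (first nonzero entry positive) gives (2, 1, -3).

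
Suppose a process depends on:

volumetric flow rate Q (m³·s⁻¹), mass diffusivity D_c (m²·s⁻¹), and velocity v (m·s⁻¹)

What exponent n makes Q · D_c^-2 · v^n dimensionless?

1

Balance the L exponent: (1)·n from v, plus (3) − 2·(2) = -1 from the rest, must sum to zero.
n − 1 = 0, so n = 1.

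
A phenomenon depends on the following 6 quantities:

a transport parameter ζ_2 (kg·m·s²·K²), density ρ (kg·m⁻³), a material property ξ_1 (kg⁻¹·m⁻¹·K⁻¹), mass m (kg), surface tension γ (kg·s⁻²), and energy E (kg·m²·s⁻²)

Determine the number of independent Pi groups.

There are 6 variables and 4 base dimensions (M, L, T, Θ).
The dimension matrix has rank 4.
Independent dimensionless groups: 6 − 4 = 2.

2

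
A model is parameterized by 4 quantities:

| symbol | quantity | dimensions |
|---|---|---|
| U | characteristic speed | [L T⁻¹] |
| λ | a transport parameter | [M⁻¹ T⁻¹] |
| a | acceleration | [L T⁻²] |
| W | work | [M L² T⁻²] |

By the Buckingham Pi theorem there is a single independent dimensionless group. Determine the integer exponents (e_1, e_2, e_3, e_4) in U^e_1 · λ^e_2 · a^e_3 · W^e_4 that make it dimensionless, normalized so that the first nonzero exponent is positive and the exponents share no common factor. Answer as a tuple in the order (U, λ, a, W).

(1, -1, 1, -1)

M: e_1·(0) + e_2·(-1) + e_3·(0) + e_4·(1) = 0
L: e_1·(1) + e_2·(0) + e_3·(1) + e_4·(2) = 0
T: e_1·(-1) + e_2·(-1) + e_3·(-2) + e_4·(-2) = 0
Solving this homogeneous linear system for the smallest-integer solution (first nonzero entry positive) gives (1, -1, 1, -1).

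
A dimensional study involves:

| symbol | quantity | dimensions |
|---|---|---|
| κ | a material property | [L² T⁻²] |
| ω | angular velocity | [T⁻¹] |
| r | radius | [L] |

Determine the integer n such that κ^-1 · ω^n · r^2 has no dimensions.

Balance the T exponent: (-1)·n from ω, plus −(-2) + 2·(0) = 2 from the rest, must sum to zero.
−n + 2 = 0, so n = 2.

2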